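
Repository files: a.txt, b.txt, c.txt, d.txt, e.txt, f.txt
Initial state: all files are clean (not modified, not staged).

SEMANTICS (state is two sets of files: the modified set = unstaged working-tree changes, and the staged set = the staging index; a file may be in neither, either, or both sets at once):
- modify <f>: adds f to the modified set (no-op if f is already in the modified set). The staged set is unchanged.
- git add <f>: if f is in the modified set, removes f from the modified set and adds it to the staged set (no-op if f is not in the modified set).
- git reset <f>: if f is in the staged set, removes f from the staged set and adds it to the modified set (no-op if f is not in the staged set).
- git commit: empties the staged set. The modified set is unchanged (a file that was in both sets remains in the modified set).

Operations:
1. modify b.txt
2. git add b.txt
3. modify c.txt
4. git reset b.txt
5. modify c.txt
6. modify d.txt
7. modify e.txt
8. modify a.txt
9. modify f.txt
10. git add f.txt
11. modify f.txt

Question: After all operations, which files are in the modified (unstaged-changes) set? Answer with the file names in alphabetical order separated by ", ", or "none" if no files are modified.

Answer: a.txt, b.txt, c.txt, d.txt, e.txt, f.txt

Derivation:
After op 1 (modify b.txt): modified={b.txt} staged={none}
After op 2 (git add b.txt): modified={none} staged={b.txt}
After op 3 (modify c.txt): modified={c.txt} staged={b.txt}
After op 4 (git reset b.txt): modified={b.txt, c.txt} staged={none}
After op 5 (modify c.txt): modified={b.txt, c.txt} staged={none}
After op 6 (modify d.txt): modified={b.txt, c.txt, d.txt} staged={none}
After op 7 (modify e.txt): modified={b.txt, c.txt, d.txt, e.txt} staged={none}
After op 8 (modify a.txt): modified={a.txt, b.txt, c.txt, d.txt, e.txt} staged={none}
After op 9 (modify f.txt): modified={a.txt, b.txt, c.txt, d.txt, e.txt, f.txt} staged={none}
After op 10 (git add f.txt): modified={a.txt, b.txt, c.txt, d.txt, e.txt} staged={f.txt}
After op 11 (modify f.txt): modified={a.txt, b.txt, c.txt, d.txt, e.txt, f.txt} staged={f.txt}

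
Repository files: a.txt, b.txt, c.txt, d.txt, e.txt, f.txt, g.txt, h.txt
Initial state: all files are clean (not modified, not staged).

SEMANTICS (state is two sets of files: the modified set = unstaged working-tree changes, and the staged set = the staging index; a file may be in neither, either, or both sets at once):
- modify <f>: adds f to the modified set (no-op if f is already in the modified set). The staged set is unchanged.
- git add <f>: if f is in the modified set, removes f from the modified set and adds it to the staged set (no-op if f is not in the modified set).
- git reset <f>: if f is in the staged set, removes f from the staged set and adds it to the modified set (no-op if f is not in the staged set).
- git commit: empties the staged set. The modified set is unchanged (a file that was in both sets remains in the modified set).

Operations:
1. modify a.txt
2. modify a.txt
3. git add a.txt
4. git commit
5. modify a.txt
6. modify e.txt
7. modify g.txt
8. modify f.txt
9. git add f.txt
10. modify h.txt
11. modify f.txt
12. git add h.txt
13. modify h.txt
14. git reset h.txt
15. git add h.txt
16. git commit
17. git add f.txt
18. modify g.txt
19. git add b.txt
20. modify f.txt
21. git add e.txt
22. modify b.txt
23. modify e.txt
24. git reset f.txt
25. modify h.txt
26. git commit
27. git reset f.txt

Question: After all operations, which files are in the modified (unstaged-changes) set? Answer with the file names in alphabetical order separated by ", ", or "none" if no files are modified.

Answer: a.txt, b.txt, e.txt, f.txt, g.txt, h.txt

Derivation:
After op 1 (modify a.txt): modified={a.txt} staged={none}
After op 2 (modify a.txt): modified={a.txt} staged={none}
After op 3 (git add a.txt): modified={none} staged={a.txt}
After op 4 (git commit): modified={none} staged={none}
After op 5 (modify a.txt): modified={a.txt} staged={none}
After op 6 (modify e.txt): modified={a.txt, e.txt} staged={none}
After op 7 (modify g.txt): modified={a.txt, e.txt, g.txt} staged={none}
After op 8 (modify f.txt): modified={a.txt, e.txt, f.txt, g.txt} staged={none}
After op 9 (git add f.txt): modified={a.txt, e.txt, g.txt} staged={f.txt}
After op 10 (modify h.txt): modified={a.txt, e.txt, g.txt, h.txt} staged={f.txt}
After op 11 (modify f.txt): modified={a.txt, e.txt, f.txt, g.txt, h.txt} staged={f.txt}
After op 12 (git add h.txt): modified={a.txt, e.txt, f.txt, g.txt} staged={f.txt, h.txt}
After op 13 (modify h.txt): modified={a.txt, e.txt, f.txt, g.txt, h.txt} staged={f.txt, h.txt}
After op 14 (git reset h.txt): modified={a.txt, e.txt, f.txt, g.txt, h.txt} staged={f.txt}
After op 15 (git add h.txt): modified={a.txt, e.txt, f.txt, g.txt} staged={f.txt, h.txt}
After op 16 (git commit): modified={a.txt, e.txt, f.txt, g.txt} staged={none}
After op 17 (git add f.txt): modified={a.txt, e.txt, g.txt} staged={f.txt}
After op 18 (modify g.txt): modified={a.txt, e.txt, g.txt} staged={f.txt}
After op 19 (git add b.txt): modified={a.txt, e.txt, g.txt} staged={f.txt}
After op 20 (modify f.txt): modified={a.txt, e.txt, f.txt, g.txt} staged={f.txt}
After op 21 (git add e.txt): modified={a.txt, f.txt, g.txt} staged={e.txt, f.txt}
After op 22 (modify b.txt): modified={a.txt, b.txt, f.txt, g.txt} staged={e.txt, f.txt}
After op 23 (modify e.txt): modified={a.txt, b.txt, e.txt, f.txt, g.txt} staged={e.txt, f.txt}
After op 24 (git reset f.txt): modified={a.txt, b.txt, e.txt, f.txt, g.txt} staged={e.txt}
After op 25 (modify h.txt): modified={a.txt, b.txt, e.txt, f.txt, g.txt, h.txt} staged={e.txt}
After op 26 (git commit): modified={a.txt, b.txt, e.txt, f.txt, g.txt, h.txt} staged={none}
After op 27 (git reset f.txt): modified={a.txt, b.txt, e.txt, f.txt, g.txt, h.txt} staged={none}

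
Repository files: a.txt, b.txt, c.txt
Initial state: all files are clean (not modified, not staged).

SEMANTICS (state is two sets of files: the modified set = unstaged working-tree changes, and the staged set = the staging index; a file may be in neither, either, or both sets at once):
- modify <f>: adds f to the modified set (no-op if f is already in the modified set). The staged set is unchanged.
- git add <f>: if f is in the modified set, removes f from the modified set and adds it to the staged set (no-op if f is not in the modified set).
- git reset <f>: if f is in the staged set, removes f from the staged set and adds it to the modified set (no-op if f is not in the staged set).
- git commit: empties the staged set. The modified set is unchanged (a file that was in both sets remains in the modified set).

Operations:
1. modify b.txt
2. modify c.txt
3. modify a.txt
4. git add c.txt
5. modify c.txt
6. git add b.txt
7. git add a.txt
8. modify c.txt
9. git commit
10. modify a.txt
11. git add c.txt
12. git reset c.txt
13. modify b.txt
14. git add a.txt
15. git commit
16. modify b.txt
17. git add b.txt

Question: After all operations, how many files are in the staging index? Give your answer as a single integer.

Answer: 1

Derivation:
After op 1 (modify b.txt): modified={b.txt} staged={none}
After op 2 (modify c.txt): modified={b.txt, c.txt} staged={none}
After op 3 (modify a.txt): modified={a.txt, b.txt, c.txt} staged={none}
After op 4 (git add c.txt): modified={a.txt, b.txt} staged={c.txt}
After op 5 (modify c.txt): modified={a.txt, b.txt, c.txt} staged={c.txt}
After op 6 (git add b.txt): modified={a.txt, c.txt} staged={b.txt, c.txt}
After op 7 (git add a.txt): modified={c.txt} staged={a.txt, b.txt, c.txt}
After op 8 (modify c.txt): modified={c.txt} staged={a.txt, b.txt, c.txt}
After op 9 (git commit): modified={c.txt} staged={none}
After op 10 (modify a.txt): modified={a.txt, c.txt} staged={none}
After op 11 (git add c.txt): modified={a.txt} staged={c.txt}
After op 12 (git reset c.txt): modified={a.txt, c.txt} staged={none}
After op 13 (modify b.txt): modified={a.txt, b.txt, c.txt} staged={none}
After op 14 (git add a.txt): modified={b.txt, c.txt} staged={a.txt}
After op 15 (git commit): modified={b.txt, c.txt} staged={none}
After op 16 (modify b.txt): modified={b.txt, c.txt} staged={none}
After op 17 (git add b.txt): modified={c.txt} staged={b.txt}
Final staged set: {b.txt} -> count=1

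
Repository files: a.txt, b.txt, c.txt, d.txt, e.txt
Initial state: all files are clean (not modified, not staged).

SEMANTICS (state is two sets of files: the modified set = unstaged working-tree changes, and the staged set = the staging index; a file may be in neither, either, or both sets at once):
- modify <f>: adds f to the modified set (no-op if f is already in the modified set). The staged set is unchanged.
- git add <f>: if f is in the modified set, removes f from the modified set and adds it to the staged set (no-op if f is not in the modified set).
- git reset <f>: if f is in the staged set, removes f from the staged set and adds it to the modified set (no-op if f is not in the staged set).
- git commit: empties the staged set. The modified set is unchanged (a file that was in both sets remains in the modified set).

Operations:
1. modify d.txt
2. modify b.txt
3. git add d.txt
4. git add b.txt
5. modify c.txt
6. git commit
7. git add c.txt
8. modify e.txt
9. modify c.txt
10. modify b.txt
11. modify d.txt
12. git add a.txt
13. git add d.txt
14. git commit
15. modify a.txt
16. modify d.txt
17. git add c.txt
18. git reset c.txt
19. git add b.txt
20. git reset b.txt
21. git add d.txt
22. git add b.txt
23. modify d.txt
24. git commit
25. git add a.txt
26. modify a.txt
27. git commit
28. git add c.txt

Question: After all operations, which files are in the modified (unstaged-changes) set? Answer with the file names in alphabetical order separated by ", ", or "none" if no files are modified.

Answer: a.txt, d.txt, e.txt

Derivation:
After op 1 (modify d.txt): modified={d.txt} staged={none}
After op 2 (modify b.txt): modified={b.txt, d.txt} staged={none}
After op 3 (git add d.txt): modified={b.txt} staged={d.txt}
After op 4 (git add b.txt): modified={none} staged={b.txt, d.txt}
After op 5 (modify c.txt): modified={c.txt} staged={b.txt, d.txt}
After op 6 (git commit): modified={c.txt} staged={none}
After op 7 (git add c.txt): modified={none} staged={c.txt}
After op 8 (modify e.txt): modified={e.txt} staged={c.txt}
After op 9 (modify c.txt): modified={c.txt, e.txt} staged={c.txt}
After op 10 (modify b.txt): modified={b.txt, c.txt, e.txt} staged={c.txt}
After op 11 (modify d.txt): modified={b.txt, c.txt, d.txt, e.txt} staged={c.txt}
After op 12 (git add a.txt): modified={b.txt, c.txt, d.txt, e.txt} staged={c.txt}
After op 13 (git add d.txt): modified={b.txt, c.txt, e.txt} staged={c.txt, d.txt}
After op 14 (git commit): modified={b.txt, c.txt, e.txt} staged={none}
After op 15 (modify a.txt): modified={a.txt, b.txt, c.txt, e.txt} staged={none}
After op 16 (modify d.txt): modified={a.txt, b.txt, c.txt, d.txt, e.txt} staged={none}
After op 17 (git add c.txt): modified={a.txt, b.txt, d.txt, e.txt} staged={c.txt}
After op 18 (git reset c.txt): modified={a.txt, b.txt, c.txt, d.txt, e.txt} staged={none}
After op 19 (git add b.txt): modified={a.txt, c.txt, d.txt, e.txt} staged={b.txt}
After op 20 (git reset b.txt): modified={a.txt, b.txt, c.txt, d.txt, e.txt} staged={none}
After op 21 (git add d.txt): modified={a.txt, b.txt, c.txt, e.txt} staged={d.txt}
After op 22 (git add b.txt): modified={a.txt, c.txt, e.txt} staged={b.txt, d.txt}
After op 23 (modify d.txt): modified={a.txt, c.txt, d.txt, e.txt} staged={b.txt, d.txt}
After op 24 (git commit): modified={a.txt, c.txt, d.txt, e.txt} staged={none}
After op 25 (git add a.txt): modified={c.txt, d.txt, e.txt} staged={a.txt}
After op 26 (modify a.txt): modified={a.txt, c.txt, d.txt, e.txt} staged={a.txt}
After op 27 (git commit): modified={a.txt, c.txt, d.txt, e.txt} staged={none}
After op 28 (git add c.txt): modified={a.txt, d.txt, e.txt} staged={c.txt}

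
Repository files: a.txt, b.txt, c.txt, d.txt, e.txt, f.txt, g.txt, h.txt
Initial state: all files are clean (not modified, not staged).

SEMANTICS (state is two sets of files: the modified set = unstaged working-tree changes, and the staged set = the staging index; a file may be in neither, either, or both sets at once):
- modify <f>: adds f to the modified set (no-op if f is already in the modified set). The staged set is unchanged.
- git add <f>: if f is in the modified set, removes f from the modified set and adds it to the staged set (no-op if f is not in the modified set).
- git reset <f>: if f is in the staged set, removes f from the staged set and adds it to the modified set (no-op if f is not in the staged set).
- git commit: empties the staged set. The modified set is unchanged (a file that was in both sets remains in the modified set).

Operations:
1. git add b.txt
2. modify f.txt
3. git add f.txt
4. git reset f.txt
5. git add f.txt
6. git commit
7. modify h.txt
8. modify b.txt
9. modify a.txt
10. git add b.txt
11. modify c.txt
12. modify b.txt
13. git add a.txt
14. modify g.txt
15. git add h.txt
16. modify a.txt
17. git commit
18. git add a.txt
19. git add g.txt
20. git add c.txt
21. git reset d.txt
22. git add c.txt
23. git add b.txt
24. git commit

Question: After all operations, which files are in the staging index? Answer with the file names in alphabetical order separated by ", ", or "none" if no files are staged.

Answer: none

Derivation:
After op 1 (git add b.txt): modified={none} staged={none}
After op 2 (modify f.txt): modified={f.txt} staged={none}
After op 3 (git add f.txt): modified={none} staged={f.txt}
After op 4 (git reset f.txt): modified={f.txt} staged={none}
After op 5 (git add f.txt): modified={none} staged={f.txt}
After op 6 (git commit): modified={none} staged={none}
After op 7 (modify h.txt): modified={h.txt} staged={none}
After op 8 (modify b.txt): modified={b.txt, h.txt} staged={none}
After op 9 (modify a.txt): modified={a.txt, b.txt, h.txt} staged={none}
After op 10 (git add b.txt): modified={a.txt, h.txt} staged={b.txt}
After op 11 (modify c.txt): modified={a.txt, c.txt, h.txt} staged={b.txt}
After op 12 (modify b.txt): modified={a.txt, b.txt, c.txt, h.txt} staged={b.txt}
After op 13 (git add a.txt): modified={b.txt, c.txt, h.txt} staged={a.txt, b.txt}
After op 14 (modify g.txt): modified={b.txt, c.txt, g.txt, h.txt} staged={a.txt, b.txt}
After op 15 (git add h.txt): modified={b.txt, c.txt, g.txt} staged={a.txt, b.txt, h.txt}
After op 16 (modify a.txt): modified={a.txt, b.txt, c.txt, g.txt} staged={a.txt, b.txt, h.txt}
After op 17 (git commit): modified={a.txt, b.txt, c.txt, g.txt} staged={none}
After op 18 (git add a.txt): modified={b.txt, c.txt, g.txt} staged={a.txt}
After op 19 (git add g.txt): modified={b.txt, c.txt} staged={a.txt, g.txt}
After op 20 (git add c.txt): modified={b.txt} staged={a.txt, c.txt, g.txt}
After op 21 (git reset d.txt): modified={b.txt} staged={a.txt, c.txt, g.txt}
After op 22 (git add c.txt): modified={b.txt} staged={a.txt, c.txt, g.txt}
After op 23 (git add b.txt): modified={none} staged={a.txt, b.txt, c.txt, g.txt}
After op 24 (git commit): modified={none} staged={none}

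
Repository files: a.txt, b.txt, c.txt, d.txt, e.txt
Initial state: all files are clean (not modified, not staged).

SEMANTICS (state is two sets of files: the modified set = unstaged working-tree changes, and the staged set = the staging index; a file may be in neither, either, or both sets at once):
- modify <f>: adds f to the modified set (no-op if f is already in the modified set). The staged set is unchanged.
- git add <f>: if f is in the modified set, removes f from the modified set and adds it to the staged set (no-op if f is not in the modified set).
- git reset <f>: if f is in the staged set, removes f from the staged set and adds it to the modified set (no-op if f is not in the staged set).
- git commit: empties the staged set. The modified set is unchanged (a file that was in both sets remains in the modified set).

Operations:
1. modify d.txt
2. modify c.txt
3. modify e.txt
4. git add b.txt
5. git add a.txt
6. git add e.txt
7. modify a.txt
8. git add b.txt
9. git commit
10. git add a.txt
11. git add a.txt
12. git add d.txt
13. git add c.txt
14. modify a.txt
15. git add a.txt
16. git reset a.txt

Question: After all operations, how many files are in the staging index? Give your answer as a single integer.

Answer: 2

Derivation:
After op 1 (modify d.txt): modified={d.txt} staged={none}
After op 2 (modify c.txt): modified={c.txt, d.txt} staged={none}
After op 3 (modify e.txt): modified={c.txt, d.txt, e.txt} staged={none}
After op 4 (git add b.txt): modified={c.txt, d.txt, e.txt} staged={none}
After op 5 (git add a.txt): modified={c.txt, d.txt, e.txt} staged={none}
After op 6 (git add e.txt): modified={c.txt, d.txt} staged={e.txt}
After op 7 (modify a.txt): modified={a.txt, c.txt, d.txt} staged={e.txt}
After op 8 (git add b.txt): modified={a.txt, c.txt, d.txt} staged={e.txt}
After op 9 (git commit): modified={a.txt, c.txt, d.txt} staged={none}
After op 10 (git add a.txt): modified={c.txt, d.txt} staged={a.txt}
After op 11 (git add a.txt): modified={c.txt, d.txt} staged={a.txt}
After op 12 (git add d.txt): modified={c.txt} staged={a.txt, d.txt}
After op 13 (git add c.txt): modified={none} staged={a.txt, c.txt, d.txt}
After op 14 (modify a.txt): modified={a.txt} staged={a.txt, c.txt, d.txt}
After op 15 (git add a.txt): modified={none} staged={a.txt, c.txt, d.txt}
After op 16 (git reset a.txt): modified={a.txt} staged={c.txt, d.txt}
Final staged set: {c.txt, d.txt} -> count=2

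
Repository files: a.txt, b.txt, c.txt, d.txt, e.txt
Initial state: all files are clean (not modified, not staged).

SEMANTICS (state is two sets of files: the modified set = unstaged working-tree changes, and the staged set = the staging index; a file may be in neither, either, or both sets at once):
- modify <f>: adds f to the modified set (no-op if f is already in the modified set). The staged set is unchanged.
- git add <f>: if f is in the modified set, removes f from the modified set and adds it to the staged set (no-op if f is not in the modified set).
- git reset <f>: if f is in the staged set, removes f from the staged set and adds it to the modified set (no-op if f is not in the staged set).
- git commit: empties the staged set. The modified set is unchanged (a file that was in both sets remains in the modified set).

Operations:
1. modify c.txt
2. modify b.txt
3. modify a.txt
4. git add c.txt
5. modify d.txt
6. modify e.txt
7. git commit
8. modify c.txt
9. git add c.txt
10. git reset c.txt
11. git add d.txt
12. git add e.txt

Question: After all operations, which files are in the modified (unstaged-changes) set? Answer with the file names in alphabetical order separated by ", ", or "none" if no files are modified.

After op 1 (modify c.txt): modified={c.txt} staged={none}
After op 2 (modify b.txt): modified={b.txt, c.txt} staged={none}
After op 3 (modify a.txt): modified={a.txt, b.txt, c.txt} staged={none}
After op 4 (git add c.txt): modified={a.txt, b.txt} staged={c.txt}
After op 5 (modify d.txt): modified={a.txt, b.txt, d.txt} staged={c.txt}
After op 6 (modify e.txt): modified={a.txt, b.txt, d.txt, e.txt} staged={c.txt}
After op 7 (git commit): modified={a.txt, b.txt, d.txt, e.txt} staged={none}
After op 8 (modify c.txt): modified={a.txt, b.txt, c.txt, d.txt, e.txt} staged={none}
After op 9 (git add c.txt): modified={a.txt, b.txt, d.txt, e.txt} staged={c.txt}
After op 10 (git reset c.txt): modified={a.txt, b.txt, c.txt, d.txt, e.txt} staged={none}
After op 11 (git add d.txt): modified={a.txt, b.txt, c.txt, e.txt} staged={d.txt}
After op 12 (git add e.txt): modified={a.txt, b.txt, c.txt} staged={d.txt, e.txt}

Answer: a.txt, b.txt, c.txt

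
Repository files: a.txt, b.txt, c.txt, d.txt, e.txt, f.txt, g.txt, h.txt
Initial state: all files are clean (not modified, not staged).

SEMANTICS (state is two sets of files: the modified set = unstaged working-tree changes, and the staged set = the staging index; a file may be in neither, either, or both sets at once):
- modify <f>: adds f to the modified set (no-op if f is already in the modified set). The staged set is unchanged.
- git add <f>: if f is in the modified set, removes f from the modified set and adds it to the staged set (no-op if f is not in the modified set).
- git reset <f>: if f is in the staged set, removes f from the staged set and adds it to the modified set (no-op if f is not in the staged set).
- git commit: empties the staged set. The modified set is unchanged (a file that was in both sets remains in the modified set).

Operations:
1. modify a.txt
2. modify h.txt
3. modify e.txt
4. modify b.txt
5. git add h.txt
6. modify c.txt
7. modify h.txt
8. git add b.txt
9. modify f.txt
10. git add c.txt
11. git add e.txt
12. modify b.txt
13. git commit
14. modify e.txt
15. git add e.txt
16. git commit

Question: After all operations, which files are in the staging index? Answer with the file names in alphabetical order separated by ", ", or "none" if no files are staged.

After op 1 (modify a.txt): modified={a.txt} staged={none}
After op 2 (modify h.txt): modified={a.txt, h.txt} staged={none}
After op 3 (modify e.txt): modified={a.txt, e.txt, h.txt} staged={none}
After op 4 (modify b.txt): modified={a.txt, b.txt, e.txt, h.txt} staged={none}
After op 5 (git add h.txt): modified={a.txt, b.txt, e.txt} staged={h.txt}
After op 6 (modify c.txt): modified={a.txt, b.txt, c.txt, e.txt} staged={h.txt}
After op 7 (modify h.txt): modified={a.txt, b.txt, c.txt, e.txt, h.txt} staged={h.txt}
After op 8 (git add b.txt): modified={a.txt, c.txt, e.txt, h.txt} staged={b.txt, h.txt}
After op 9 (modify f.txt): modified={a.txt, c.txt, e.txt, f.txt, h.txt} staged={b.txt, h.txt}
After op 10 (git add c.txt): modified={a.txt, e.txt, f.txt, h.txt} staged={b.txt, c.txt, h.txt}
After op 11 (git add e.txt): modified={a.txt, f.txt, h.txt} staged={b.txt, c.txt, e.txt, h.txt}
After op 12 (modify b.txt): modified={a.txt, b.txt, f.txt, h.txt} staged={b.txt, c.txt, e.txt, h.txt}
After op 13 (git commit): modified={a.txt, b.txt, f.txt, h.txt} staged={none}
After op 14 (modify e.txt): modified={a.txt, b.txt, e.txt, f.txt, h.txt} staged={none}
After op 15 (git add e.txt): modified={a.txt, b.txt, f.txt, h.txt} staged={e.txt}
After op 16 (git commit): modified={a.txt, b.txt, f.txt, h.txt} staged={none}

Answer: none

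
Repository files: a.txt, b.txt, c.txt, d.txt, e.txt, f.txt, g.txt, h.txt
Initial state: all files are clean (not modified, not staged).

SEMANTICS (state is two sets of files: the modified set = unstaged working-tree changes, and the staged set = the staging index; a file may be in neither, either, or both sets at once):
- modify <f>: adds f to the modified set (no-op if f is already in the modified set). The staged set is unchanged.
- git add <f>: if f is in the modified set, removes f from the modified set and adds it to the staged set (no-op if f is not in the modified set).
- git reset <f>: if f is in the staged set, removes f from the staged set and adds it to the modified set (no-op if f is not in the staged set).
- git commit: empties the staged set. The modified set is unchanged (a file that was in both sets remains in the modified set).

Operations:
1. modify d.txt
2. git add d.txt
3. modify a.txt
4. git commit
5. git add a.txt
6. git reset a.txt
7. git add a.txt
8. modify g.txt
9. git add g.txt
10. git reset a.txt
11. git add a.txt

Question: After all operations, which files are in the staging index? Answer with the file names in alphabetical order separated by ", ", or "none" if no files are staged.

After op 1 (modify d.txt): modified={d.txt} staged={none}
After op 2 (git add d.txt): modified={none} staged={d.txt}
After op 3 (modify a.txt): modified={a.txt} staged={d.txt}
After op 4 (git commit): modified={a.txt} staged={none}
After op 5 (git add a.txt): modified={none} staged={a.txt}
After op 6 (git reset a.txt): modified={a.txt} staged={none}
After op 7 (git add a.txt): modified={none} staged={a.txt}
After op 8 (modify g.txt): modified={g.txt} staged={a.txt}
After op 9 (git add g.txt): modified={none} staged={a.txt, g.txt}
After op 10 (git reset a.txt): modified={a.txt} staged={g.txt}
After op 11 (git add a.txt): modified={none} staged={a.txt, g.txt}

Answer: a.txt, g.txt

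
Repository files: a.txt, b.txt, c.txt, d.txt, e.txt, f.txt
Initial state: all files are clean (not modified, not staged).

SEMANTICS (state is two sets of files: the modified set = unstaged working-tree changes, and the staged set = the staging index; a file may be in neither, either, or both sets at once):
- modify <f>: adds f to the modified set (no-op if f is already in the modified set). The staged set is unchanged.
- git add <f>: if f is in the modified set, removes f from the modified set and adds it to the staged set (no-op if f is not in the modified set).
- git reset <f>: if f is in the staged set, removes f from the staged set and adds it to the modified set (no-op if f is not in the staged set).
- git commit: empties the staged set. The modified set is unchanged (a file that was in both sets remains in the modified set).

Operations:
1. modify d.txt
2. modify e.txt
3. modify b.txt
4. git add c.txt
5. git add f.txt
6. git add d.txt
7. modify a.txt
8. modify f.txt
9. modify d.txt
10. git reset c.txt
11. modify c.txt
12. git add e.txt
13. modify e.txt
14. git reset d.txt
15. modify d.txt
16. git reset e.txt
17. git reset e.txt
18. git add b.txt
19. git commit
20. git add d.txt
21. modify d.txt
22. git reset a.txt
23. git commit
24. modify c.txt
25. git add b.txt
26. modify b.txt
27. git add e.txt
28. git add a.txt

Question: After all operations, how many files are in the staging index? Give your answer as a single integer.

Answer: 2

Derivation:
After op 1 (modify d.txt): modified={d.txt} staged={none}
After op 2 (modify e.txt): modified={d.txt, e.txt} staged={none}
After op 3 (modify b.txt): modified={b.txt, d.txt, e.txt} staged={none}
After op 4 (git add c.txt): modified={b.txt, d.txt, e.txt} staged={none}
After op 5 (git add f.txt): modified={b.txt, d.txt, e.txt} staged={none}
After op 6 (git add d.txt): modified={b.txt, e.txt} staged={d.txt}
After op 7 (modify a.txt): modified={a.txt, b.txt, e.txt} staged={d.txt}
After op 8 (modify f.txt): modified={a.txt, b.txt, e.txt, f.txt} staged={d.txt}
After op 9 (modify d.txt): modified={a.txt, b.txt, d.txt, e.txt, f.txt} staged={d.txt}
After op 10 (git reset c.txt): modified={a.txt, b.txt, d.txt, e.txt, f.txt} staged={d.txt}
After op 11 (modify c.txt): modified={a.txt, b.txt, c.txt, d.txt, e.txt, f.txt} staged={d.txt}
After op 12 (git add e.txt): modified={a.txt, b.txt, c.txt, d.txt, f.txt} staged={d.txt, e.txt}
After op 13 (modify e.txt): modified={a.txt, b.txt, c.txt, d.txt, e.txt, f.txt} staged={d.txt, e.txt}
After op 14 (git reset d.txt): modified={a.txt, b.txt, c.txt, d.txt, e.txt, f.txt} staged={e.txt}
After op 15 (modify d.txt): modified={a.txt, b.txt, c.txt, d.txt, e.txt, f.txt} staged={e.txt}
After op 16 (git reset e.txt): modified={a.txt, b.txt, c.txt, d.txt, e.txt, f.txt} staged={none}
After op 17 (git reset e.txt): modified={a.txt, b.txt, c.txt, d.txt, e.txt, f.txt} staged={none}
After op 18 (git add b.txt): modified={a.txt, c.txt, d.txt, e.txt, f.txt} staged={b.txt}
After op 19 (git commit): modified={a.txt, c.txt, d.txt, e.txt, f.txt} staged={none}
After op 20 (git add d.txt): modified={a.txt, c.txt, e.txt, f.txt} staged={d.txt}
After op 21 (modify d.txt): modified={a.txt, c.txt, d.txt, e.txt, f.txt} staged={d.txt}
After op 22 (git reset a.txt): modified={a.txt, c.txt, d.txt, e.txt, f.txt} staged={d.txt}
After op 23 (git commit): modified={a.txt, c.txt, d.txt, e.txt, f.txt} staged={none}
After op 24 (modify c.txt): modified={a.txt, c.txt, d.txt, e.txt, f.txt} staged={none}
After op 25 (git add b.txt): modified={a.txt, c.txt, d.txt, e.txt, f.txt} staged={none}
After op 26 (modify b.txt): modified={a.txt, b.txt, c.txt, d.txt, e.txt, f.txt} staged={none}
After op 27 (git add e.txt): modified={a.txt, b.txt, c.txt, d.txt, f.txt} staged={e.txt}
After op 28 (git add a.txt): modified={b.txt, c.txt, d.txt, f.txt} staged={a.txt, e.txt}
Final staged set: {a.txt, e.txt} -> count=2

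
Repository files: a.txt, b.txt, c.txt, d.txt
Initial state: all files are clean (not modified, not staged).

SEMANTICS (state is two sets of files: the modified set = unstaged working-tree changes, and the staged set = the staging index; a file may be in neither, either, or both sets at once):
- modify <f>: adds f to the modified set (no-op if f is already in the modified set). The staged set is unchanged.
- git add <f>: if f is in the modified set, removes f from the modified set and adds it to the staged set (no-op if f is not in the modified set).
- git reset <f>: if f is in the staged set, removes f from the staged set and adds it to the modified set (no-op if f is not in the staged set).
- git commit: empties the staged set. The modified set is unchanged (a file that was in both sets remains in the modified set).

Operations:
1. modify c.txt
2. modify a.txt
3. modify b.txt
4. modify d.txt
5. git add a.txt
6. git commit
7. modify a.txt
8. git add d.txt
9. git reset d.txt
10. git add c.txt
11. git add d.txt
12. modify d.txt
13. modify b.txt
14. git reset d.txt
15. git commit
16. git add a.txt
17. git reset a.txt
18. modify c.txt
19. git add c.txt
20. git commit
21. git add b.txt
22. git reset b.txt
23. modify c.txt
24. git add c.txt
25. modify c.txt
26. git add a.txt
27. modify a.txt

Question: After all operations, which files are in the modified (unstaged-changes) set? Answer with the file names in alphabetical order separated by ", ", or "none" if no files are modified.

After op 1 (modify c.txt): modified={c.txt} staged={none}
After op 2 (modify a.txt): modified={a.txt, c.txt} staged={none}
After op 3 (modify b.txt): modified={a.txt, b.txt, c.txt} staged={none}
After op 4 (modify d.txt): modified={a.txt, b.txt, c.txt, d.txt} staged={none}
After op 5 (git add a.txt): modified={b.txt, c.txt, d.txt} staged={a.txt}
After op 6 (git commit): modified={b.txt, c.txt, d.txt} staged={none}
After op 7 (modify a.txt): modified={a.txt, b.txt, c.txt, d.txt} staged={none}
After op 8 (git add d.txt): modified={a.txt, b.txt, c.txt} staged={d.txt}
After op 9 (git reset d.txt): modified={a.txt, b.txt, c.txt, d.txt} staged={none}
After op 10 (git add c.txt): modified={a.txt, b.txt, d.txt} staged={c.txt}
After op 11 (git add d.txt): modified={a.txt, b.txt} staged={c.txt, d.txt}
After op 12 (modify d.txt): modified={a.txt, b.txt, d.txt} staged={c.txt, d.txt}
After op 13 (modify b.txt): modified={a.txt, b.txt, d.txt} staged={c.txt, d.txt}
After op 14 (git reset d.txt): modified={a.txt, b.txt, d.txt} staged={c.txt}
After op 15 (git commit): modified={a.txt, b.txt, d.txt} staged={none}
After op 16 (git add a.txt): modified={b.txt, d.txt} staged={a.txt}
After op 17 (git reset a.txt): modified={a.txt, b.txt, d.txt} staged={none}
After op 18 (modify c.txt): modified={a.txt, b.txt, c.txt, d.txt} staged={none}
After op 19 (git add c.txt): modified={a.txt, b.txt, d.txt} staged={c.txt}
After op 20 (git commit): modified={a.txt, b.txt, d.txt} staged={none}
After op 21 (git add b.txt): modified={a.txt, d.txt} staged={b.txt}
After op 22 (git reset b.txt): modified={a.txt, b.txt, d.txt} staged={none}
After op 23 (modify c.txt): modified={a.txt, b.txt, c.txt, d.txt} staged={none}
After op 24 (git add c.txt): modified={a.txt, b.txt, d.txt} staged={c.txt}
After op 25 (modify c.txt): modified={a.txt, b.txt, c.txt, d.txt} staged={c.txt}
After op 26 (git add a.txt): modified={b.txt, c.txt, d.txt} staged={a.txt, c.txt}
After op 27 (modify a.txt): modified={a.txt, b.txt, c.txt, d.txt} staged={a.txt, c.txt}

Answer: a.txt, b.txt, c.txt, d.txt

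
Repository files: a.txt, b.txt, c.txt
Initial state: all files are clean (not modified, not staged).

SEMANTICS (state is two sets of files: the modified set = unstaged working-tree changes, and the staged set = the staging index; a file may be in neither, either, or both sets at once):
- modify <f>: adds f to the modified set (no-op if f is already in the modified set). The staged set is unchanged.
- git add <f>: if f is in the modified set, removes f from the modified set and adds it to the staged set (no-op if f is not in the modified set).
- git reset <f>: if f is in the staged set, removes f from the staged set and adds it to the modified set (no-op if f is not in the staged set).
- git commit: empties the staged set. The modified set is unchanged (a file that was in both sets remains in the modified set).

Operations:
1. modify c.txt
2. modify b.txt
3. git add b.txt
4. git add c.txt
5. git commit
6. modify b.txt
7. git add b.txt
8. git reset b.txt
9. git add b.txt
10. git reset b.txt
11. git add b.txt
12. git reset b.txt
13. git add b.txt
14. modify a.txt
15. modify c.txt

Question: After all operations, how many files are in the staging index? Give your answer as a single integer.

After op 1 (modify c.txt): modified={c.txt} staged={none}
After op 2 (modify b.txt): modified={b.txt, c.txt} staged={none}
After op 3 (git add b.txt): modified={c.txt} staged={b.txt}
After op 4 (git add c.txt): modified={none} staged={b.txt, c.txt}
After op 5 (git commit): modified={none} staged={none}
After op 6 (modify b.txt): modified={b.txt} staged={none}
After op 7 (git add b.txt): modified={none} staged={b.txt}
After op 8 (git reset b.txt): modified={b.txt} staged={none}
After op 9 (git add b.txt): modified={none} staged={b.txt}
After op 10 (git reset b.txt): modified={b.txt} staged={none}
After op 11 (git add b.txt): modified={none} staged={b.txt}
After op 12 (git reset b.txt): modified={b.txt} staged={none}
After op 13 (git add b.txt): modified={none} staged={b.txt}
After op 14 (modify a.txt): modified={a.txt} staged={b.txt}
After op 15 (modify c.txt): modified={a.txt, c.txt} staged={b.txt}
Final staged set: {b.txt} -> count=1

Answer: 1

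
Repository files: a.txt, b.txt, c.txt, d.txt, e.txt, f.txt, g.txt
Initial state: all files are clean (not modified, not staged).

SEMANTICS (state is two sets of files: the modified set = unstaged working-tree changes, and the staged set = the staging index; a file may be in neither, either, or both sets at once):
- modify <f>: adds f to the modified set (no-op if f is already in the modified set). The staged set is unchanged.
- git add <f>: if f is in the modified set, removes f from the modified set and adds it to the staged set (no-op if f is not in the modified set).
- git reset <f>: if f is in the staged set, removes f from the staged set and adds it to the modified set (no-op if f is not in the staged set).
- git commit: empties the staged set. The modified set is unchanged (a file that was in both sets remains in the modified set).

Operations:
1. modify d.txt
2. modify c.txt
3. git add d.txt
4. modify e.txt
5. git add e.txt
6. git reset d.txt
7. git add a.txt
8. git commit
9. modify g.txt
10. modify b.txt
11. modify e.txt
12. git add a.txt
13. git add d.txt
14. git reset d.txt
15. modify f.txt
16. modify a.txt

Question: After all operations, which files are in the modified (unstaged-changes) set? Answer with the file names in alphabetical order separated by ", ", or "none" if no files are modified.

After op 1 (modify d.txt): modified={d.txt} staged={none}
After op 2 (modify c.txt): modified={c.txt, d.txt} staged={none}
After op 3 (git add d.txt): modified={c.txt} staged={d.txt}
After op 4 (modify e.txt): modified={c.txt, e.txt} staged={d.txt}
After op 5 (git add e.txt): modified={c.txt} staged={d.txt, e.txt}
After op 6 (git reset d.txt): modified={c.txt, d.txt} staged={e.txt}
After op 7 (git add a.txt): modified={c.txt, d.txt} staged={e.txt}
After op 8 (git commit): modified={c.txt, d.txt} staged={none}
After op 9 (modify g.txt): modified={c.txt, d.txt, g.txt} staged={none}
After op 10 (modify b.txt): modified={b.txt, c.txt, d.txt, g.txt} staged={none}
After op 11 (modify e.txt): modified={b.txt, c.txt, d.txt, e.txt, g.txt} staged={none}
After op 12 (git add a.txt): modified={b.txt, c.txt, d.txt, e.txt, g.txt} staged={none}
After op 13 (git add d.txt): modified={b.txt, c.txt, e.txt, g.txt} staged={d.txt}
After op 14 (git reset d.txt): modified={b.txt, c.txt, d.txt, e.txt, g.txt} staged={none}
After op 15 (modify f.txt): modified={b.txt, c.txt, d.txt, e.txt, f.txt, g.txt} staged={none}
After op 16 (modify a.txt): modified={a.txt, b.txt, c.txt, d.txt, e.txt, f.txt, g.txt} staged={none}

Answer: a.txt, b.txt, c.txt, d.txt, e.txt, f.txt, g.txt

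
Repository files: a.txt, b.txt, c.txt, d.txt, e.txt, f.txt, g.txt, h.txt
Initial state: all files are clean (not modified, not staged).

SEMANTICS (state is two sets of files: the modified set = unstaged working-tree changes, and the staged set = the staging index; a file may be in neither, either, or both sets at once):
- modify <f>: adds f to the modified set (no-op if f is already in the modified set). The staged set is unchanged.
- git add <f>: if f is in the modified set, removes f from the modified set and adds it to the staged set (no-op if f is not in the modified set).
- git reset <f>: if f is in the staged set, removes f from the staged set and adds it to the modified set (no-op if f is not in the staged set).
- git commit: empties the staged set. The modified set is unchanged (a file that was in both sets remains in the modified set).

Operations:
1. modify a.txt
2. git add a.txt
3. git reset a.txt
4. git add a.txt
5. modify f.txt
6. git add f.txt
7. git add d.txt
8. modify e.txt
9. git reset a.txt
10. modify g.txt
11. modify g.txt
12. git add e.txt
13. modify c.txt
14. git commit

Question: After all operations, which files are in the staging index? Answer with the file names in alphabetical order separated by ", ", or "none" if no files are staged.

Answer: none

Derivation:
After op 1 (modify a.txt): modified={a.txt} staged={none}
After op 2 (git add a.txt): modified={none} staged={a.txt}
After op 3 (git reset a.txt): modified={a.txt} staged={none}
After op 4 (git add a.txt): modified={none} staged={a.txt}
After op 5 (modify f.txt): modified={f.txt} staged={a.txt}
After op 6 (git add f.txt): modified={none} staged={a.txt, f.txt}
After op 7 (git add d.txt): modified={none} staged={a.txt, f.txt}
After op 8 (modify e.txt): modified={e.txt} staged={a.txt, f.txt}
After op 9 (git reset a.txt): modified={a.txt, e.txt} staged={f.txt}
After op 10 (modify g.txt): modified={a.txt, e.txt, g.txt} staged={f.txt}
After op 11 (modify g.txt): modified={a.txt, e.txt, g.txt} staged={f.txt}
After op 12 (git add e.txt): modified={a.txt, g.txt} staged={e.txt, f.txt}
After op 13 (modify c.txt): modified={a.txt, c.txt, g.txt} staged={e.txt, f.txt}
After op 14 (git commit): modified={a.txt, c.txt, g.txt} staged={none}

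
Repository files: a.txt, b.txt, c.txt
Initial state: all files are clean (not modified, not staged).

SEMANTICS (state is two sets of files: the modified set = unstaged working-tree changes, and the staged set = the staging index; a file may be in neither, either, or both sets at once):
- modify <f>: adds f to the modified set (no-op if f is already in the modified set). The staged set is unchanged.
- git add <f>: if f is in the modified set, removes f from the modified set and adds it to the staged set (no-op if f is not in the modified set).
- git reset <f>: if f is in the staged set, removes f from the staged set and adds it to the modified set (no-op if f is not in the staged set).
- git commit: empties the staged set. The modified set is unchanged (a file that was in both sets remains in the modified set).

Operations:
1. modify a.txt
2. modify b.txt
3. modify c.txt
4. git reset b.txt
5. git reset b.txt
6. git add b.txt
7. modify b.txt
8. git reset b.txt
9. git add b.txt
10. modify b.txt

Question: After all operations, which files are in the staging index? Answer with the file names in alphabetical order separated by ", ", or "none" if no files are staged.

Answer: b.txt

Derivation:
After op 1 (modify a.txt): modified={a.txt} staged={none}
After op 2 (modify b.txt): modified={a.txt, b.txt} staged={none}
After op 3 (modify c.txt): modified={a.txt, b.txt, c.txt} staged={none}
After op 4 (git reset b.txt): modified={a.txt, b.txt, c.txt} staged={none}
After op 5 (git reset b.txt): modified={a.txt, b.txt, c.txt} staged={none}
After op 6 (git add b.txt): modified={a.txt, c.txt} staged={b.txt}
After op 7 (modify b.txt): modified={a.txt, b.txt, c.txt} staged={b.txt}
After op 8 (git reset b.txt): modified={a.txt, b.txt, c.txt} staged={none}
After op 9 (git add b.txt): modified={a.txt, c.txt} staged={b.txt}
After op 10 (modify b.txt): modified={a.txt, b.txt, c.txt} staged={b.txt}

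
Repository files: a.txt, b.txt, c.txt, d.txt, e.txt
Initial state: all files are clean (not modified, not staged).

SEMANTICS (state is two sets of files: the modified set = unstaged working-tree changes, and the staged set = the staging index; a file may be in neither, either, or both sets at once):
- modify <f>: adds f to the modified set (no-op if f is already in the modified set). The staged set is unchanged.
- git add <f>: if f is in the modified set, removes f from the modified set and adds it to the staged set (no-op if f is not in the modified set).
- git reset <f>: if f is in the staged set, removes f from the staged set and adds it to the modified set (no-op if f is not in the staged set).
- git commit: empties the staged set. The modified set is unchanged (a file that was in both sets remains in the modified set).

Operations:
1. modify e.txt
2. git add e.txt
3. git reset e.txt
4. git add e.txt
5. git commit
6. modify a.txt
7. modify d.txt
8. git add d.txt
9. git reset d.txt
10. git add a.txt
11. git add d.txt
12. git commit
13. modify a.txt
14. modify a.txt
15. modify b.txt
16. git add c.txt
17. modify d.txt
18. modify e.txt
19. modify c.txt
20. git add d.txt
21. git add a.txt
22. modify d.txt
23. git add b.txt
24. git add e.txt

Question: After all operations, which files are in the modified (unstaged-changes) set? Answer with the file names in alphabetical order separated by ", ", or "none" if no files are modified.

Answer: c.txt, d.txt

Derivation:
After op 1 (modify e.txt): modified={e.txt} staged={none}
After op 2 (git add e.txt): modified={none} staged={e.txt}
After op 3 (git reset e.txt): modified={e.txt} staged={none}
After op 4 (git add e.txt): modified={none} staged={e.txt}
After op 5 (git commit): modified={none} staged={none}
After op 6 (modify a.txt): modified={a.txt} staged={none}
After op 7 (modify d.txt): modified={a.txt, d.txt} staged={none}
After op 8 (git add d.txt): modified={a.txt} staged={d.txt}
After op 9 (git reset d.txt): modified={a.txt, d.txt} staged={none}
After op 10 (git add a.txt): modified={d.txt} staged={a.txt}
After op 11 (git add d.txt): modified={none} staged={a.txt, d.txt}
After op 12 (git commit): modified={none} staged={none}
After op 13 (modify a.txt): modified={a.txt} staged={none}
After op 14 (modify a.txt): modified={a.txt} staged={none}
After op 15 (modify b.txt): modified={a.txt, b.txt} staged={none}
After op 16 (git add c.txt): modified={a.txt, b.txt} staged={none}
After op 17 (modify d.txt): modified={a.txt, b.txt, d.txt} staged={none}
After op 18 (modify e.txt): modified={a.txt, b.txt, d.txt, e.txt} staged={none}
After op 19 (modify c.txt): modified={a.txt, b.txt, c.txt, d.txt, e.txt} staged={none}
After op 20 (git add d.txt): modified={a.txt, b.txt, c.txt, e.txt} staged={d.txt}
After op 21 (git add a.txt): modified={b.txt, c.txt, e.txt} staged={a.txt, d.txt}
After op 22 (modify d.txt): modified={b.txt, c.txt, d.txt, e.txt} staged={a.txt, d.txt}
After op 23 (git add b.txt): modified={c.txt, d.txt, e.txt} staged={a.txt, b.txt, d.txt}
After op 24 (git add e.txt): modified={c.txt, d.txt} staged={a.txt, b.txt, d.txt, e.txt}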